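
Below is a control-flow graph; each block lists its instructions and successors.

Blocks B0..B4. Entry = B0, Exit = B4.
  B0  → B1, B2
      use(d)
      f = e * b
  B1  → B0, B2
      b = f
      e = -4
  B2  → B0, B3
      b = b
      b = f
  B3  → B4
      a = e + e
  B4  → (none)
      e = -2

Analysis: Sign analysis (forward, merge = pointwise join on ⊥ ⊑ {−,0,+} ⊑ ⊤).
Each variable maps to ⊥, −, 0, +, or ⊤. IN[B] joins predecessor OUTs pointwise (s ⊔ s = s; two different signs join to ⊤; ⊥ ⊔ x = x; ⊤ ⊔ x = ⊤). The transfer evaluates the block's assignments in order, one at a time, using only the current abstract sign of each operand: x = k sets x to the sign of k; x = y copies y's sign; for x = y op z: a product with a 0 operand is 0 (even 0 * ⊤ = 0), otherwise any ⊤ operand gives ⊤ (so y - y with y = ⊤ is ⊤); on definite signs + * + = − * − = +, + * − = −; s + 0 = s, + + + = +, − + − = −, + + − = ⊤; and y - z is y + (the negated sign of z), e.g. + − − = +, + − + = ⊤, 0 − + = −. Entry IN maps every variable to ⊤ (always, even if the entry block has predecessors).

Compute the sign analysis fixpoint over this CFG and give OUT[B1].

Per-block solution:
  B0:  IN=(all ⊤)  OUT=(all ⊤)
  B1:  IN=(all ⊤)  OUT={e:-; rest ⊤}
  B2:  IN=(all ⊤)  OUT=(all ⊤)
  B3:  IN=(all ⊤)  OUT=(all ⊤)
  B4:  IN=(all ⊤)  OUT={e:-; rest ⊤}

Merge at B1: IN[B1] = OUT[B0] = {a: ⊤, b: ⊤, c: ⊤, d: ⊤, e: ⊤, f: ⊤}
Applying B1's transfer function to that IN value gives OUT[B1] (row B1 above).

Answer: {a: ⊤, b: ⊤, c: ⊤, d: ⊤, e: -, f: ⊤}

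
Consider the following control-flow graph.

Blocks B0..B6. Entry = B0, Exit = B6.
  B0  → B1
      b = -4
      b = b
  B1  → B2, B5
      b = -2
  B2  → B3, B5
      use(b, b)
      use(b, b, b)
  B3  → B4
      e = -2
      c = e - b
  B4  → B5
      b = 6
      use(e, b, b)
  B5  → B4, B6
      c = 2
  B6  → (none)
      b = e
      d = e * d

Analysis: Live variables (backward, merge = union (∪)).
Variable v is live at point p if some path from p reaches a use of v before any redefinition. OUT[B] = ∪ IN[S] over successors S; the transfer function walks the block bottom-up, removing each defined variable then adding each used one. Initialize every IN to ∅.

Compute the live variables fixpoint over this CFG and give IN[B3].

Answer: {b, d}

Derivation:
Fixpoint table:
  B0: | IN={d, e} | OUT={d, e}
  B1: | IN={d, e} | OUT={b, d, e}
  B2: | IN={b, d, e} | OUT={b, d, e}
  B3: | IN={b, d} | OUT={d, e}
  B4: | IN={d, e} | OUT={d, e}
  B5: | IN={d, e} | OUT={d, e}
  B6: | IN={d, e} | OUT={}

Merge at B3: OUT[B3] = IN[B4] = {d, e}
Applying B3's transfer function to that OUT value gives IN[B3] (row B3 above).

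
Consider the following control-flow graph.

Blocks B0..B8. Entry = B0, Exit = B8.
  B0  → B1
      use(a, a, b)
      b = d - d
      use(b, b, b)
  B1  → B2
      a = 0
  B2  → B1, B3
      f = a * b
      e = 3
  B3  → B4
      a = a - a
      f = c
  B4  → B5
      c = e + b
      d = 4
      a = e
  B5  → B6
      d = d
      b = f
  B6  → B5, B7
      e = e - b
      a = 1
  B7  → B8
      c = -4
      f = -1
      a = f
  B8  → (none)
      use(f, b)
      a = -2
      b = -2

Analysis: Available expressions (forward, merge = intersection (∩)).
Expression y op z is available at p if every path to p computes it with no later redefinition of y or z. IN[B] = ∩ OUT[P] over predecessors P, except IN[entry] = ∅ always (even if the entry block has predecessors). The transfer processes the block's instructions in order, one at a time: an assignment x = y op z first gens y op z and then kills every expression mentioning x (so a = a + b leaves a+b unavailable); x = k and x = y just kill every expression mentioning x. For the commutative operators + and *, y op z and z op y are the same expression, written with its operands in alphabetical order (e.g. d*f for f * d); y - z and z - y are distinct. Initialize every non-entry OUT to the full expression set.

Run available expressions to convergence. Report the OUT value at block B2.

Fixpoint table:
  B0:   IN={}   OUT={d-d}
  B1:   IN={d-d}   OUT={d-d}
  B2:   IN={d-d}   OUT={a*b, d-d}
  B3:   IN={a*b, d-d}   OUT={d-d}
  B4:   IN={d-d}   OUT={b+e}
  B5:   IN={}   OUT={}
  B6:   IN={}   OUT={}
  B7:   IN={}   OUT={}
  B8:   IN={}   OUT={}

Merge at B2: IN[B2] = OUT[B1] = {d-d}
Applying B2's transfer function to that IN value gives OUT[B2] (row B2 above).

Answer: {a*b, d-d}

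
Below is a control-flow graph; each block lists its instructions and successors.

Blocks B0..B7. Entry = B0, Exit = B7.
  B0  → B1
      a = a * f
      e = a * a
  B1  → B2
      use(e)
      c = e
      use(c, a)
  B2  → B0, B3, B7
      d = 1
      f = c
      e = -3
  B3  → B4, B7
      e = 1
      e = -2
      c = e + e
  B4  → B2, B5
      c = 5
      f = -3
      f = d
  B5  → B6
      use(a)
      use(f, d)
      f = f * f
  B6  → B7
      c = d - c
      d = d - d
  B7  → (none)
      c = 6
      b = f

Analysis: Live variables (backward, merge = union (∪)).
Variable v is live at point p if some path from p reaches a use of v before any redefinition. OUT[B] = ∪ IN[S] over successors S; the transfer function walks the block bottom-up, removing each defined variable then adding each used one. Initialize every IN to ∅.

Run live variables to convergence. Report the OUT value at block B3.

Answer: {a, d, f}

Working:
Converged values:
  B0: | IN={a, f} | OUT={a, e}
  B1: | IN={a, e} | OUT={a, c}
  B2: | IN={a, c} | OUT={a, d, f}
  B3: | IN={a, d, f} | OUT={a, d, f}
  B4: | IN={a, d} | OUT={a, c, d, f}
  B5: | IN={a, c, d, f} | OUT={c, d, f}
  B6: | IN={c, d, f} | OUT={f}
  B7: | IN={f} | OUT={}

Merge at B3: OUT[B3] = IN[B4] ⊔ IN[B7] = {a, d, f}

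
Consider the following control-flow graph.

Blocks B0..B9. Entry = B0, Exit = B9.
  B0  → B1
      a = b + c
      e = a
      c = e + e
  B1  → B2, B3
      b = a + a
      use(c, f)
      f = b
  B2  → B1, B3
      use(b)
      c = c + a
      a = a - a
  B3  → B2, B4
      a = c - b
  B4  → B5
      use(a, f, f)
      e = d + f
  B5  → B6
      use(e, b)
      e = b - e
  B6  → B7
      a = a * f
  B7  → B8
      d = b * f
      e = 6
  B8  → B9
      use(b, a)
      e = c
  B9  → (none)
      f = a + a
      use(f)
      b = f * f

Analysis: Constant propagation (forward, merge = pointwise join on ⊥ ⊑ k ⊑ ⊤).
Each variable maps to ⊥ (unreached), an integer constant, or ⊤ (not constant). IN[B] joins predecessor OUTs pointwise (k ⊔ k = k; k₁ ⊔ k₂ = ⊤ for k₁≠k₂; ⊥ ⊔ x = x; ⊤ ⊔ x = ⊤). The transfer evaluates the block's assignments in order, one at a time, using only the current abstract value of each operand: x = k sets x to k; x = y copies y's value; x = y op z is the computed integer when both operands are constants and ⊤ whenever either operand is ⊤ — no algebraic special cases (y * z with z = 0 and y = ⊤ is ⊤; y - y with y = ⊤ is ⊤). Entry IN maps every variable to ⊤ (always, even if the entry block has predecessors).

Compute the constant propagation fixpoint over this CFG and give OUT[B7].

Fixpoint table:
  B0:  IN=(all ⊤)  OUT=(all ⊤)
  B1:  IN=(all ⊤)  OUT=(all ⊤)
  B2:  IN=(all ⊤)  OUT=(all ⊤)
  B3:  IN=(all ⊤)  OUT=(all ⊤)
  B4:  IN=(all ⊤)  OUT=(all ⊤)
  B5:  IN=(all ⊤)  OUT=(all ⊤)
  B6:  IN=(all ⊤)  OUT=(all ⊤)
  B7:  IN=(all ⊤)  OUT={e:6; rest ⊤}
  B8:  IN={e:6; rest ⊤}  OUT=(all ⊤)
  B9:  IN=(all ⊤)  OUT=(all ⊤)

Merge at B7: IN[B7] = OUT[B6] = {a: ⊤, b: ⊤, c: ⊤, d: ⊤, e: ⊤, f: ⊤}
Applying B7's transfer function to that IN value gives OUT[B7] (row B7 above).

Answer: {a: ⊤, b: ⊤, c: ⊤, d: ⊤, e: 6, f: ⊤}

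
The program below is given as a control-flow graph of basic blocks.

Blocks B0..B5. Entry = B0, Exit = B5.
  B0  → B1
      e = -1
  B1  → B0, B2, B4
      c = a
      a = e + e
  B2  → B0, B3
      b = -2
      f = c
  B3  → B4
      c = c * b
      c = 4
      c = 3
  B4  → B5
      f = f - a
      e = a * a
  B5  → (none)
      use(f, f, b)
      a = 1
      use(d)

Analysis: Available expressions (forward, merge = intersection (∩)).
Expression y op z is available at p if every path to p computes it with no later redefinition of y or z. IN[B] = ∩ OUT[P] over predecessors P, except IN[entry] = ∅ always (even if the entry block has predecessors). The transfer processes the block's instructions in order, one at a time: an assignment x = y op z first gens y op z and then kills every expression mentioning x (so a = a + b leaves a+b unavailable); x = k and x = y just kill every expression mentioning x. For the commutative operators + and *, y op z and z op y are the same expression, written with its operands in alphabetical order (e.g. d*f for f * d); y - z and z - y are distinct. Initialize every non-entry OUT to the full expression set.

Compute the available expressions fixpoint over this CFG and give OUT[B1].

Per-block solution:
  B0:   IN={}   OUT={}
  B1:   IN={}   OUT={e+e}
  B2:   IN={e+e}   OUT={e+e}
  B3:   IN={e+e}   OUT={e+e}
  B4:   IN={e+e}   OUT={a*a}
  B5:   IN={a*a}   OUT={}

Merge at B1: IN[B1] = OUT[B0] = {}
Applying B1's transfer function to that IN value gives OUT[B1] (row B1 above).

Answer: {e+e}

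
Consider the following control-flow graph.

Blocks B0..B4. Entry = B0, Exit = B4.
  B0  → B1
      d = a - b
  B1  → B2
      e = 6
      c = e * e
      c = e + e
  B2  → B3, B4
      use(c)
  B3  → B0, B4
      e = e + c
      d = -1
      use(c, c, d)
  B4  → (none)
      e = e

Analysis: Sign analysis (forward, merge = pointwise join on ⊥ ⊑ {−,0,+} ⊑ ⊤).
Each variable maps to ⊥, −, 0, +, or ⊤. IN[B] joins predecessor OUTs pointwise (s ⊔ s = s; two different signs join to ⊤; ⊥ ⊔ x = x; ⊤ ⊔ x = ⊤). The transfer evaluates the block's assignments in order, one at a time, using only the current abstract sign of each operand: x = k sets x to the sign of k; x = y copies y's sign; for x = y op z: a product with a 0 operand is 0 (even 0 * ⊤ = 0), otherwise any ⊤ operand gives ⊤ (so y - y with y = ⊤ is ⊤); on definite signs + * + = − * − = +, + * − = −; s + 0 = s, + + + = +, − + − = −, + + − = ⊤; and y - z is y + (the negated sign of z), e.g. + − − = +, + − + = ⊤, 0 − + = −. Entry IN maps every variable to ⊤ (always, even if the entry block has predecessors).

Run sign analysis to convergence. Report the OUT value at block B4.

Answer: {a: ⊤, b: ⊤, c: +, d: ⊤, e: +, f: ⊤}

Trace:
Per-block solution:
  B0:  IN=(all ⊤)  OUT=(all ⊤)
  B1:  IN=(all ⊤)  OUT={c:+, e:+; rest ⊤}
  B2:  IN={c:+, e:+; rest ⊤}  OUT={c:+, e:+; rest ⊤}
  B3:  IN={c:+, e:+; rest ⊤}  OUT={c:+, d:-, e:+; rest ⊤}
  B4:  IN={c:+, e:+; rest ⊤}  OUT={c:+, e:+; rest ⊤}

Merge at B4: IN[B4] = OUT[B2] ⊔ OUT[B3] = {a: ⊤, b: ⊤, c: +, d: ⊤, e: +, f: ⊤}
Applying B4's transfer function to that IN value gives OUT[B4] (row B4 above).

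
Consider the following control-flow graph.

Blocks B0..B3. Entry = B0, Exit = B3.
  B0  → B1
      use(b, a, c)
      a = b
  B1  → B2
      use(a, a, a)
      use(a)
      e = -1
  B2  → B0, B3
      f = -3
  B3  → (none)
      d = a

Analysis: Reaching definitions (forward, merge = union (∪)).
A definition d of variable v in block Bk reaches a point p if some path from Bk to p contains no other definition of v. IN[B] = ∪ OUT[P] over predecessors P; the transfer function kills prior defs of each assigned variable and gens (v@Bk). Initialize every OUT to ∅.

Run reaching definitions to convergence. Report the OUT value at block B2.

Per-block solution:
  B0:   IN={a@B0, e@B1, f@B2}   OUT={a@B0, e@B1, f@B2}
  B1:   IN={a@B0, e@B1, f@B2}   OUT={a@B0, e@B1, f@B2}
  B2:   IN={a@B0, e@B1, f@B2}   OUT={a@B0, e@B1, f@B2}
  B3:   IN={a@B0, e@B1, f@B2}   OUT={a@B0, d@B3, e@B1, f@B2}

Merge at B2: IN[B2] = OUT[B1] = {a@B0, e@B1, f@B2}
Applying B2's transfer function to that IN value gives OUT[B2] (row B2 above).

Answer: {a@B0, e@B1, f@B2}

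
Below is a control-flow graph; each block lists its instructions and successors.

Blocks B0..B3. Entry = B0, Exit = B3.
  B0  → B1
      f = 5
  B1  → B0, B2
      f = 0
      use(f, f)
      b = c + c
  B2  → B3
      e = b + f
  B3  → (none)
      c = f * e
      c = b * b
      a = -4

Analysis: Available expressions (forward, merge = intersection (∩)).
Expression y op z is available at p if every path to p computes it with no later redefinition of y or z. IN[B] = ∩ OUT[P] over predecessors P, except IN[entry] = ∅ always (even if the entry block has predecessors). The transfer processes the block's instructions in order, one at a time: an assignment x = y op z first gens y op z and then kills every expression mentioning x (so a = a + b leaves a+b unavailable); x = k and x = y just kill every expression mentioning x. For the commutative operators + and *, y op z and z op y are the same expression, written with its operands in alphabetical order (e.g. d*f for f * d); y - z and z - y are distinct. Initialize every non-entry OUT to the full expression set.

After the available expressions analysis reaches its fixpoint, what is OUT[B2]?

Answer: {b+f, c+c}

Working:
Per-block solution:
  B0:  IN={}  OUT={}
  B1:  IN={}  OUT={c+c}
  B2:  IN={c+c}  OUT={b+f, c+c}
  B3:  IN={b+f, c+c}  OUT={b*b, b+f, e*f}

Merge at B2: IN[B2] = OUT[B1] = {c+c}
Applying B2's transfer function to that IN value gives OUT[B2] (row B2 above).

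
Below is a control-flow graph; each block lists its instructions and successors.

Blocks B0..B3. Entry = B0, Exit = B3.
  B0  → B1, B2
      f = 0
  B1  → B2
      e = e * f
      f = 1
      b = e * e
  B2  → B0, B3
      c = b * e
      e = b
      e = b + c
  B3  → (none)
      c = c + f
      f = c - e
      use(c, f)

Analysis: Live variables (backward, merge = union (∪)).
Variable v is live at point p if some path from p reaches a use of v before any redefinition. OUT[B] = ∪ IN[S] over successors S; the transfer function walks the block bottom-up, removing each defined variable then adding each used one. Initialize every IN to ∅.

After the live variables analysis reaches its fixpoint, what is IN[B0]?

Answer: {b, e}

Working:
Converged values:
  B0:  IN={b, e}  OUT={b, e, f}
  B1:  IN={e, f}  OUT={b, e, f}
  B2:  IN={b, e, f}  OUT={b, c, e, f}
  B3:  IN={c, e, f}  OUT={}

Merge at B0: OUT[B0] = IN[B1] ⊔ IN[B2] = {b, e, f}
Applying B0's transfer function to that OUT value gives IN[B0] (row B0 above).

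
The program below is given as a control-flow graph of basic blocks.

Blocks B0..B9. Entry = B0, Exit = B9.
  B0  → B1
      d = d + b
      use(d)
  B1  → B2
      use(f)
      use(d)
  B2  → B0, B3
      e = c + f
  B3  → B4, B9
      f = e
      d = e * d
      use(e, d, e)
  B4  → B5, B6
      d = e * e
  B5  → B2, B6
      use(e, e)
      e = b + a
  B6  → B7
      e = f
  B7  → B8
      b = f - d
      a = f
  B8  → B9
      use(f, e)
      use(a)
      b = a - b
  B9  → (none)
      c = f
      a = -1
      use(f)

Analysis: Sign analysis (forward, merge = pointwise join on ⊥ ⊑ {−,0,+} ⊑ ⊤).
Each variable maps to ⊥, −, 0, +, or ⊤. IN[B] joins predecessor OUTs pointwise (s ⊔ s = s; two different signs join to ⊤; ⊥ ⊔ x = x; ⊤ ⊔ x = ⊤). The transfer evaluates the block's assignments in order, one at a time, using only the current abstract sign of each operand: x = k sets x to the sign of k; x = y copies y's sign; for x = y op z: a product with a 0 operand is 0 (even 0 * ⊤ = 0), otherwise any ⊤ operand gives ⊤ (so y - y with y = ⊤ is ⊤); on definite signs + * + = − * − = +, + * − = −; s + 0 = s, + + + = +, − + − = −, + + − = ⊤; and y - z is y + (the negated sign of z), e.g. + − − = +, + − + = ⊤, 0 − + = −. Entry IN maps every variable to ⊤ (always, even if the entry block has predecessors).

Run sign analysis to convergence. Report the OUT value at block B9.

Answer: {a: -, b: ⊤, c: ⊤, d: ⊤, e: ⊤, f: ⊤}

Working:
Per-block solution:
  B0:   IN=(all ⊤)   OUT=(all ⊤)
  B1:   IN=(all ⊤)   OUT=(all ⊤)
  B2:   IN=(all ⊤)   OUT=(all ⊤)
  B3:   IN=(all ⊤)   OUT=(all ⊤)
  B4:   IN=(all ⊤)   OUT=(all ⊤)
  B5:   IN=(all ⊤)   OUT=(all ⊤)
  B6:   IN=(all ⊤)   OUT=(all ⊤)
  B7:   IN=(all ⊤)   OUT=(all ⊤)
  B8:   IN=(all ⊤)   OUT=(all ⊤)
  B9:   IN=(all ⊤)   OUT={a:-; rest ⊤}

Merge at B9: IN[B9] = OUT[B3] ⊔ OUT[B8] = {a: ⊤, b: ⊤, c: ⊤, d: ⊤, e: ⊤, f: ⊤}
Applying B9's transfer function to that IN value gives OUT[B9] (row B9 above).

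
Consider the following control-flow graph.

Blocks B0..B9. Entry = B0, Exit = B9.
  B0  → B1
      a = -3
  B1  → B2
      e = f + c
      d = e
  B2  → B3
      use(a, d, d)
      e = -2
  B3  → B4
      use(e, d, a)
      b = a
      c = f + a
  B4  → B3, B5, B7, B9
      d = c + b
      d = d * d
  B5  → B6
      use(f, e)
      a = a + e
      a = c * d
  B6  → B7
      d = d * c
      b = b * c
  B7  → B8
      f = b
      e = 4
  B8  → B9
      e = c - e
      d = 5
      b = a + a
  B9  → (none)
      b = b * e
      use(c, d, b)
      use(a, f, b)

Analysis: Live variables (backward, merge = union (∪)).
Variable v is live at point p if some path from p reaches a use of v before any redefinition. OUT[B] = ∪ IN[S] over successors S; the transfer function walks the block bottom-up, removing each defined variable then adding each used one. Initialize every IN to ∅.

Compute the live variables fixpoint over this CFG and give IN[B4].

Answer: {a, b, c, e, f}

Derivation:
Per-block solution:
  B0: | IN={c, f} | OUT={a, c, f}
  B1: | IN={a, c, f} | OUT={a, d, f}
  B2: | IN={a, d, f} | OUT={a, d, e, f}
  B3: | IN={a, d, e, f} | OUT={a, b, c, e, f}
  B4: | IN={a, b, c, e, f} | OUT={a, b, c, d, e, f}
  B5: | IN={a, b, c, d, e, f} | OUT={a, b, c, d}
  B6: | IN={a, b, c, d} | OUT={a, b, c}
  B7: | IN={a, b, c} | OUT={a, c, e, f}
  B8: | IN={a, c, e, f} | OUT={a, b, c, d, e, f}
  B9: | IN={a, b, c, d, e, f} | OUT={}

Merge at B4: OUT[B4] = IN[B3] ⊔ IN[B5] ⊔ IN[B7] ⊔ IN[B9] = {a, b, c, d, e, f}
Applying B4's transfer function to that OUT value gives IN[B4] (row B4 above).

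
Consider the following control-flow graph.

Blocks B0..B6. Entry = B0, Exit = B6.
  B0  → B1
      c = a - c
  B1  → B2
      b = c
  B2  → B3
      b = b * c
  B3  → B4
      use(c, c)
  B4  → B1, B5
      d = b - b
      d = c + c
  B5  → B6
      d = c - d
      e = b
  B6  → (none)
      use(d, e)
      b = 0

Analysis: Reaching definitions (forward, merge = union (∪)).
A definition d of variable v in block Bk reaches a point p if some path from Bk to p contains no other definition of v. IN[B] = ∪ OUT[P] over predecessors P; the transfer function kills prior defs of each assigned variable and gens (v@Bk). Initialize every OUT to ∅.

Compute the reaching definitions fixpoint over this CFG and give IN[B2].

Converged values:
  B0:  IN={}  OUT={c@B0}
  B1:  IN={b@B2, c@B0, d@B4}  OUT={b@B1, c@B0, d@B4}
  B2:  IN={b@B1, c@B0, d@B4}  OUT={b@B2, c@B0, d@B4}
  B3:  IN={b@B2, c@B0, d@B4}  OUT={b@B2, c@B0, d@B4}
  B4:  IN={b@B2, c@B0, d@B4}  OUT={b@B2, c@B0, d@B4}
  B5:  IN={b@B2, c@B0, d@B4}  OUT={b@B2, c@B0, d@B5, e@B5}
  B6:  IN={b@B2, c@B0, d@B5, e@B5}  OUT={b@B6, c@B0, d@B5, e@B5}

Merge at B2: IN[B2] = OUT[B1] = {b@B1, c@B0, d@B4}

Answer: {b@B1, c@B0, d@B4}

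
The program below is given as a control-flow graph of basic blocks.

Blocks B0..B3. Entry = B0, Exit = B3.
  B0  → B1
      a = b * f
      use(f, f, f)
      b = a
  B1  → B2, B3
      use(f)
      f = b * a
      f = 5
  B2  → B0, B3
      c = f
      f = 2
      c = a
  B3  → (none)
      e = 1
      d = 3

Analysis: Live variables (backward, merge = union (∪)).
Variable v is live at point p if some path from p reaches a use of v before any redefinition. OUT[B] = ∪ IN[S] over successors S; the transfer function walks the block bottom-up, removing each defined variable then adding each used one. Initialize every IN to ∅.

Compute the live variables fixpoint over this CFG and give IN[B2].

Per-block solution:
  B0:  IN={b, f}  OUT={a, b, f}
  B1:  IN={a, b, f}  OUT={a, b, f}
  B2:  IN={a, b, f}  OUT={b, f}
  B3:  IN={}  OUT={}

Merge at B2: OUT[B2] = IN[B0] ⊔ IN[B3] = {b, f}
Applying B2's transfer function to that OUT value gives IN[B2] (row B2 above).

Answer: {a, b, f}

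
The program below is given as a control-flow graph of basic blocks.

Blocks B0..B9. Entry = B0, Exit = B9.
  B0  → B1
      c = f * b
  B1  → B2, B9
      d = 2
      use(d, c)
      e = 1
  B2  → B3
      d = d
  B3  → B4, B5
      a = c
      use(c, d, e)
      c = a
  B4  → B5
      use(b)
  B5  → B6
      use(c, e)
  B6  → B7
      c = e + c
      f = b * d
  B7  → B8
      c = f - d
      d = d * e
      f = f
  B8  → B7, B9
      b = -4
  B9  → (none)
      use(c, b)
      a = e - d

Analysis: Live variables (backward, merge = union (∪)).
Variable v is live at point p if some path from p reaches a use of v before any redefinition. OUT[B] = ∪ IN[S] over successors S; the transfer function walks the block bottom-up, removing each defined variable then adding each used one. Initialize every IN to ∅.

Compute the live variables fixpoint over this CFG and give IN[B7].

Answer: {d, e, f}

Trace:
Per-block solution:
  B0: | IN={b, f} | OUT={b, c}
  B1: | IN={b, c} | OUT={b, c, d, e}
  B2: | IN={b, c, d, e} | OUT={b, c, d, e}
  B3: | IN={b, c, d, e} | OUT={b, c, d, e}
  B4: | IN={b, c, d, e} | OUT={b, c, d, e}
  B5: | IN={b, c, d, e} | OUT={b, c, d, e}
  B6: | IN={b, c, d, e} | OUT={d, e, f}
  B7: | IN={d, e, f} | OUT={c, d, e, f}
  B8: | IN={c, d, e, f} | OUT={b, c, d, e, f}
  B9: | IN={b, c, d, e} | OUT={}

Merge at B7: OUT[B7] = IN[B8] = {c, d, e, f}
Applying B7's transfer function to that OUT value gives IN[B7] (row B7 above).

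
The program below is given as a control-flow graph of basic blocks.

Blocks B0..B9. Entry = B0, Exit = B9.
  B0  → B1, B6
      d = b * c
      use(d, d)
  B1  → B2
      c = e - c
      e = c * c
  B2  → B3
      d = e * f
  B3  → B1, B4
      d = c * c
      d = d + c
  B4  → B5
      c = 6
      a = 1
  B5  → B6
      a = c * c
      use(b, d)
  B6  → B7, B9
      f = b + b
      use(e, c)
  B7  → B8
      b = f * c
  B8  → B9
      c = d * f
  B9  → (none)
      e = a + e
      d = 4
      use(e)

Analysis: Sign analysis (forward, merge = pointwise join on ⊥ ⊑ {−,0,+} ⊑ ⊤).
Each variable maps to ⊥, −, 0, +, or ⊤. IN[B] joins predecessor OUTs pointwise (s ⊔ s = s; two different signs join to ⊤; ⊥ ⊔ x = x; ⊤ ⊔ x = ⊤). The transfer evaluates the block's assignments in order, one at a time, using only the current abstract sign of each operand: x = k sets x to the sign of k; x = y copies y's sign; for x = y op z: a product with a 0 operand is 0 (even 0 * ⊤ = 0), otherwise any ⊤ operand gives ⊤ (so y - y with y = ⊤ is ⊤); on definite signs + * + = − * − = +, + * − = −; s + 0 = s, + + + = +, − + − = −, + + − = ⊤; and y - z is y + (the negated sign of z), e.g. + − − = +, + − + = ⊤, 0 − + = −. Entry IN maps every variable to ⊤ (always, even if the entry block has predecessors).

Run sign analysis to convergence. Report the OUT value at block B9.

Answer: {a: ⊤, b: ⊤, c: ⊤, d: +, e: ⊤, f: ⊤}

Trace:
Converged values:
  B0: | IN=(all ⊤) | OUT=(all ⊤)
  B1: | IN=(all ⊤) | OUT=(all ⊤)
  B2: | IN=(all ⊤) | OUT=(all ⊤)
  B3: | IN=(all ⊤) | OUT=(all ⊤)
  B4: | IN=(all ⊤) | OUT={a:+, c:+; rest ⊤}
  B5: | IN={a:+, c:+; rest ⊤} | OUT={a:+, c:+; rest ⊤}
  B6: | IN=(all ⊤) | OUT=(all ⊤)
  B7: | IN=(all ⊤) | OUT=(all ⊤)
  B8: | IN=(all ⊤) | OUT=(all ⊤)
  B9: | IN=(all ⊤) | OUT={d:+; rest ⊤}

Merge at B9: IN[B9] = OUT[B6] ⊔ OUT[B8] = {a: ⊤, b: ⊤, c: ⊤, d: ⊤, e: ⊤, f: ⊤}
Applying B9's transfer function to that IN value gives OUT[B9] (row B9 above).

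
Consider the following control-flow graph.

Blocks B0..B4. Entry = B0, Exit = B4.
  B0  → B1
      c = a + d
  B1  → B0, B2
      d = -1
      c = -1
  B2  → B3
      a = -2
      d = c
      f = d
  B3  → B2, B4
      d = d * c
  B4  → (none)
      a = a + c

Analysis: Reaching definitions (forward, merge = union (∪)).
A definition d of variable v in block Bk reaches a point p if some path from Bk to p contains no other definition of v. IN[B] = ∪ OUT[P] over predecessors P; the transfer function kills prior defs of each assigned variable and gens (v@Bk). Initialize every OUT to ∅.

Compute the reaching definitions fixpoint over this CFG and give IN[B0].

Answer: {c@B1, d@B1}

Working:
Converged values:
  B0:  IN={c@B1, d@B1}  OUT={c@B0, d@B1}
  B1:  IN={c@B0, d@B1}  OUT={c@B1, d@B1}
  B2:  IN={a@B2, c@B1, d@B1, d@B3, f@B2}  OUT={a@B2, c@B1, d@B2, f@B2}
  B3:  IN={a@B2, c@B1, d@B2, f@B2}  OUT={a@B2, c@B1, d@B3, f@B2}
  B4:  IN={a@B2, c@B1, d@B3, f@B2}  OUT={a@B4, c@B1, d@B3, f@B2}

Merge at B0 (entry node, so the boundary value {} is joined with the incoming edge(s)): IN[B0] = {} ⊔ OUT[B1] = {c@B1, d@B1}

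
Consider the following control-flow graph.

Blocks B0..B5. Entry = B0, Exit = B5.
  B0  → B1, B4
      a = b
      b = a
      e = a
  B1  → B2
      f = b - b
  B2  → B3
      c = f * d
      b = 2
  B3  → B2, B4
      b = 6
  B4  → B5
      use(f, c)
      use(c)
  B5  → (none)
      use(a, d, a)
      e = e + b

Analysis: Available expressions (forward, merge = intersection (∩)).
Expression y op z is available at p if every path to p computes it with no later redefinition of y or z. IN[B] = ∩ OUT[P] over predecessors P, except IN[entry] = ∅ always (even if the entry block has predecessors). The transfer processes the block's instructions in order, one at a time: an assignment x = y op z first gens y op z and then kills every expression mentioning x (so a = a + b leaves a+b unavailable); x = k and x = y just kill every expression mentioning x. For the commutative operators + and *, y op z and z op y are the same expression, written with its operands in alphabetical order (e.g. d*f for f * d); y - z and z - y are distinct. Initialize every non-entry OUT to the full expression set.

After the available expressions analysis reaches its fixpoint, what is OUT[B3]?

Answer: {d*f}

Trace:
Converged values:
  B0:   IN={}   OUT={}
  B1:   IN={}   OUT={b-b}
  B2:   IN={}   OUT={d*f}
  B3:   IN={d*f}   OUT={d*f}
  B4:   IN={}   OUT={}
  B5:   IN={}   OUT={}

Merge at B3: IN[B3] = OUT[B2] = {d*f}
Applying B3's transfer function to that IN value gives OUT[B3] (row B3 above).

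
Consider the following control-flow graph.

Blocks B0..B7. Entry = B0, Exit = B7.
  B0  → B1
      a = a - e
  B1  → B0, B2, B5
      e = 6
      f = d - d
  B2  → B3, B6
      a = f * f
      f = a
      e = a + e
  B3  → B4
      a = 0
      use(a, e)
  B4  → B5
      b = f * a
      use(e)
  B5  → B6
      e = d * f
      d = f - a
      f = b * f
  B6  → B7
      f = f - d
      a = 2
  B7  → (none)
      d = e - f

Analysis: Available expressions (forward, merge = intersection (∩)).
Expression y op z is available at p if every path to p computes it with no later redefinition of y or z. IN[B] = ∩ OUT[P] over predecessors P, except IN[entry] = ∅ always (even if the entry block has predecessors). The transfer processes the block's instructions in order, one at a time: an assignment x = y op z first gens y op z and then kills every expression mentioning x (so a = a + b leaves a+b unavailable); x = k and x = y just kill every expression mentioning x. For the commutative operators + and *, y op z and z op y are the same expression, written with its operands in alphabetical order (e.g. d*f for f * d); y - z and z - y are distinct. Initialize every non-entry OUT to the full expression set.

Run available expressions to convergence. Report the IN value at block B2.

Per-block solution:
  B0: | IN={} | OUT={}
  B1: | IN={} | OUT={d-d}
  B2: | IN={d-d} | OUT={d-d}
  B3: | IN={d-d} | OUT={d-d}
  B4: | IN={d-d} | OUT={a*f, d-d}
  B5: | IN={d-d} | OUT={}
  B6: | IN={} | OUT={}
  B7: | IN={} | OUT={e-f}

Merge at B2: IN[B2] = OUT[B1] = {d-d}

Answer: {d-d}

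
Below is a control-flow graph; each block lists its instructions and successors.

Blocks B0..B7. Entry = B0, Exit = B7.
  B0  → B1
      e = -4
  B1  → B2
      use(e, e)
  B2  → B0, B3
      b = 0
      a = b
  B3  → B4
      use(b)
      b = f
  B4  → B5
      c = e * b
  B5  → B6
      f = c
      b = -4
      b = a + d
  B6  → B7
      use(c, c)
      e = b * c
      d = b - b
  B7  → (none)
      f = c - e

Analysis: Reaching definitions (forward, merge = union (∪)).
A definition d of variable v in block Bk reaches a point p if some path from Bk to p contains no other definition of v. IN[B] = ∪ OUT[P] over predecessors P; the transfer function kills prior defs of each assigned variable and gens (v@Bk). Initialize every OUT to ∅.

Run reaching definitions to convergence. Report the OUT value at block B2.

Answer: {a@B2, b@B2, e@B0}

Working:
Converged values:
  B0: | IN={a@B2, b@B2, e@B0} | OUT={a@B2, b@B2, e@B0}
  B1: | IN={a@B2, b@B2, e@B0} | OUT={a@B2, b@B2, e@B0}
  B2: | IN={a@B2, b@B2, e@B0} | OUT={a@B2, b@B2, e@B0}
  B3: | IN={a@B2, b@B2, e@B0} | OUT={a@B2, b@B3, e@B0}
  B4: | IN={a@B2, b@B3, e@B0} | OUT={a@B2, b@B3, c@B4, e@B0}
  B5: | IN={a@B2, b@B3, c@B4, e@B0} | OUT={a@B2, b@B5, c@B4, e@B0, f@B5}
  B6: | IN={a@B2, b@B5, c@B4, e@B0, f@B5} | OUT={a@B2, b@B5, c@B4, d@B6, e@B6, f@B5}
  B7: | IN={a@B2, b@B5, c@B4, d@B6, e@B6, f@B5} | OUT={a@B2, b@B5, c@B4, d@B6, e@B6, f@B7}

Merge at B2: IN[B2] = OUT[B1] = {a@B2, b@B2, e@B0}
Applying B2's transfer function to that IN value gives OUT[B2] (row B2 above).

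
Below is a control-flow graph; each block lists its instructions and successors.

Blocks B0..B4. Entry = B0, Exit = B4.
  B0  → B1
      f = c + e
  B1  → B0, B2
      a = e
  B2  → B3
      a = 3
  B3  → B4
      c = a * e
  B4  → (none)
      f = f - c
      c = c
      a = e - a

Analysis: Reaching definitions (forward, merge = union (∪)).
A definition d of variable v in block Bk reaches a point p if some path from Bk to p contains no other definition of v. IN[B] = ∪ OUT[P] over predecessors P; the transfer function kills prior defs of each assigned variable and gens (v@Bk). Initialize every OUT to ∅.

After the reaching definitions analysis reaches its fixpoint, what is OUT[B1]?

Fixpoint table:
  B0:   IN={a@B1, f@B0}   OUT={a@B1, f@B0}
  B1:   IN={a@B1, f@B0}   OUT={a@B1, f@B0}
  B2:   IN={a@B1, f@B0}   OUT={a@B2, f@B0}
  B3:   IN={a@B2, f@B0}   OUT={a@B2, c@B3, f@B0}
  B4:   IN={a@B2, c@B3, f@B0}   OUT={a@B4, c@B4, f@B4}

Merge at B1: IN[B1] = OUT[B0] = {a@B1, f@B0}
Applying B1's transfer function to that IN value gives OUT[B1] (row B1 above).

Answer: {a@B1, f@B0}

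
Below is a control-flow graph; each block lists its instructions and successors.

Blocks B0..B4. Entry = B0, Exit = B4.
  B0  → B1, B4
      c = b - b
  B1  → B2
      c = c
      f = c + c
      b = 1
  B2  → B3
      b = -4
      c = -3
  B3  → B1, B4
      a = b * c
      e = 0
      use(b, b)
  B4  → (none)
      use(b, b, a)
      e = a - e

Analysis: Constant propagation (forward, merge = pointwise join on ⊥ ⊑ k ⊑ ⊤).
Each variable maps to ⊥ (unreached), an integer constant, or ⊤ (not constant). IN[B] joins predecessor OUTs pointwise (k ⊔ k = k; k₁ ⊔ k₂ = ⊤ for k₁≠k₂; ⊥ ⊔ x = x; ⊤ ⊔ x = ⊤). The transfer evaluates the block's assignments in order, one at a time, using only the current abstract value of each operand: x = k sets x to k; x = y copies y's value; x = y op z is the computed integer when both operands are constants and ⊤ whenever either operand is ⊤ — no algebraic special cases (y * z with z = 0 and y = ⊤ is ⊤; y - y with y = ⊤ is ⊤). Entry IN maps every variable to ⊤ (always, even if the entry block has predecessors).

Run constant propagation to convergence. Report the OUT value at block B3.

Per-block solution:
  B0: | IN=(all ⊤) | OUT=(all ⊤)
  B1: | IN=(all ⊤) | OUT={b:1; rest ⊤}
  B2: | IN={b:1; rest ⊤} | OUT={b:-4, c:-3; rest ⊤}
  B3: | IN={b:-4, c:-3; rest ⊤} | OUT={a:12, b:-4, c:-3, e:0; rest ⊤}
  B4: | IN=(all ⊤) | OUT=(all ⊤)

Merge at B3: IN[B3] = OUT[B2] = {a: ⊤, b: -4, c: -3, d: ⊤, e: ⊤, f: ⊤}
Applying B3's transfer function to that IN value gives OUT[B3] (row B3 above).

Answer: {a: 12, b: -4, c: -3, d: ⊤, e: 0, f: ⊤}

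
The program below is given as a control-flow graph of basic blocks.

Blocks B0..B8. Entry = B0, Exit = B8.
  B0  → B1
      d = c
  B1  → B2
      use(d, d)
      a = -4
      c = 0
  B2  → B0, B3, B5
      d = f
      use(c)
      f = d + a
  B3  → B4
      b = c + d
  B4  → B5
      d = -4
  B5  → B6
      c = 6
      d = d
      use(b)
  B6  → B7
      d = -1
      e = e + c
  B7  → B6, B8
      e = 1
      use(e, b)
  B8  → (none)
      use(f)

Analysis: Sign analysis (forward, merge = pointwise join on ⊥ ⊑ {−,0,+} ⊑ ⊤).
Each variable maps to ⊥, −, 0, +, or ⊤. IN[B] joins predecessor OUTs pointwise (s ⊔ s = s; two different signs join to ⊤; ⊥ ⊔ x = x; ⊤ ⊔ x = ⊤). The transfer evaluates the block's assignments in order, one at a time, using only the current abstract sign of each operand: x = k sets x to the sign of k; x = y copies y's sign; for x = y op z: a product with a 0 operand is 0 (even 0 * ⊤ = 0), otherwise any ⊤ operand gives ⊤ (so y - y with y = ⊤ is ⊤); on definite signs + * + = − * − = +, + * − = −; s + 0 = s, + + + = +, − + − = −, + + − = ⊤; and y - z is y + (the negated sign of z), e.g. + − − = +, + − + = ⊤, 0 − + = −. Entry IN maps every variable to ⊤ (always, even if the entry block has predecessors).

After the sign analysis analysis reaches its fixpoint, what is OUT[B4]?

Answer: {a: -, b: ⊤, c: 0, d: -, e: ⊤, f: ⊤}

Working:
Fixpoint table:
  B0:  IN=(all ⊤)  OUT=(all ⊤)
  B1:  IN=(all ⊤)  OUT={a:-, c:0; rest ⊤}
  B2:  IN={a:-, c:0; rest ⊤}  OUT={a:-, c:0; rest ⊤}
  B3:  IN={a:-, c:0; rest ⊤}  OUT={a:-, c:0; rest ⊤}
  B4:  IN={a:-, c:0; rest ⊤}  OUT={a:-, c:0, d:-; rest ⊤}
  B5:  IN={a:-, c:0; rest ⊤}  OUT={a:-, c:+; rest ⊤}
  B6:  IN={a:-, c:+; rest ⊤}  OUT={a:-, c:+, d:-; rest ⊤}
  B7:  IN={a:-, c:+, d:-; rest ⊤}  OUT={a:-, c:+, d:-, e:+; rest ⊤}
  B8:  IN={a:-, c:+, d:-, e:+; rest ⊤}  OUT={a:-, c:+, d:-, e:+; rest ⊤}

Merge at B4: IN[B4] = OUT[B3] = {a: -, b: ⊤, c: 0, d: ⊤, e: ⊤, f: ⊤}
Applying B4's transfer function to that IN value gives OUT[B4] (row B4 above).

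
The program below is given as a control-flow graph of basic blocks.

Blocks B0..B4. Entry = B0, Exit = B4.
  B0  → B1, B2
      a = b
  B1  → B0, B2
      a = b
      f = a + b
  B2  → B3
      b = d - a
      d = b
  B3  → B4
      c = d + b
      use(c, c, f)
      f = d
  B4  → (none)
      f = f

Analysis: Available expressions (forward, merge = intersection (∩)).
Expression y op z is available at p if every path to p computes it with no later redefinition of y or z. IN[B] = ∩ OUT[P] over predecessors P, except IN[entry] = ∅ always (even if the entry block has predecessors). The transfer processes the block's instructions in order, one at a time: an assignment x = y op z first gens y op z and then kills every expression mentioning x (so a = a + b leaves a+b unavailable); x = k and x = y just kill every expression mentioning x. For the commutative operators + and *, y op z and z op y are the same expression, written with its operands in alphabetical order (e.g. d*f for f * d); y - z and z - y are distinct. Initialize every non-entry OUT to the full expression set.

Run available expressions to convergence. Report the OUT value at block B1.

Answer: {a+b}

Derivation:
Fixpoint table:
  B0: | IN={} | OUT={}
  B1: | IN={} | OUT={a+b}
  B2: | IN={} | OUT={}
  B3: | IN={} | OUT={b+d}
  B4: | IN={b+d} | OUT={b+d}

Merge at B1: IN[B1] = OUT[B0] = {}
Applying B1's transfer function to that IN value gives OUT[B1] (row B1 above).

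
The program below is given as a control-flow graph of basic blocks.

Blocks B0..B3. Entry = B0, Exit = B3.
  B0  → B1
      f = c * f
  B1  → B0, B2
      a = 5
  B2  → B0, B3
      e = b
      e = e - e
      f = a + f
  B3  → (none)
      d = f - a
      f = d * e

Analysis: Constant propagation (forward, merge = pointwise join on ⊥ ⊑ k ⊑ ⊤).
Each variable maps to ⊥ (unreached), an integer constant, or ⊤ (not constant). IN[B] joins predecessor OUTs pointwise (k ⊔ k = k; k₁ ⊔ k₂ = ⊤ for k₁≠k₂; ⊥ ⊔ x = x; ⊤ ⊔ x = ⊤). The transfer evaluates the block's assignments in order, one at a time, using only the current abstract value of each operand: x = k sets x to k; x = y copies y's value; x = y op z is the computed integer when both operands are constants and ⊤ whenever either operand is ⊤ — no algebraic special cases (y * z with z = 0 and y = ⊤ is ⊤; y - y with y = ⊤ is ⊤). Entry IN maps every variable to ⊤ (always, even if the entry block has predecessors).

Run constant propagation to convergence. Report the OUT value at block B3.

Converged values:
  B0:   IN=(all ⊤)   OUT=(all ⊤)
  B1:   IN=(all ⊤)   OUT={a:5; rest ⊤}
  B2:   IN={a:5; rest ⊤}   OUT={a:5; rest ⊤}
  B3:   IN={a:5; rest ⊤}   OUT={a:5; rest ⊤}

Merge at B3: IN[B3] = OUT[B2] = {a: 5, b: ⊤, c: ⊤, d: ⊤, e: ⊤, f: ⊤}
Applying B3's transfer function to that IN value gives OUT[B3] (row B3 above).

Answer: {a: 5, b: ⊤, c: ⊤, d: ⊤, e: ⊤, f: ⊤}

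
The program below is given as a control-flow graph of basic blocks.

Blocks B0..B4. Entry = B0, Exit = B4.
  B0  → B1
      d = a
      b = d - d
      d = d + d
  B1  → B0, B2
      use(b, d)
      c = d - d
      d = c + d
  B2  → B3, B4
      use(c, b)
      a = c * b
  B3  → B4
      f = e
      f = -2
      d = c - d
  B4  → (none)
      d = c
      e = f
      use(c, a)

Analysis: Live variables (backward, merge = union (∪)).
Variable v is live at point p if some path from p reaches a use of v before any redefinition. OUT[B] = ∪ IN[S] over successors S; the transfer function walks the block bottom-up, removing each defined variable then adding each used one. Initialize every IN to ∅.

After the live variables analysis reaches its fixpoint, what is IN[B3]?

Per-block solution:
  B0:  IN={a, e, f}  OUT={a, b, d, e, f}
  B1:  IN={a, b, d, e, f}  OUT={a, b, c, d, e, f}
  B2:  IN={b, c, d, e, f}  OUT={a, c, d, e, f}
  B3:  IN={a, c, d, e}  OUT={a, c, f}
  B4:  IN={a, c, f}  OUT={}

Merge at B3: OUT[B3] = IN[B4] = {a, c, f}
Applying B3's transfer function to that OUT value gives IN[B3] (row B3 above).

Answer: {a, c, d, e}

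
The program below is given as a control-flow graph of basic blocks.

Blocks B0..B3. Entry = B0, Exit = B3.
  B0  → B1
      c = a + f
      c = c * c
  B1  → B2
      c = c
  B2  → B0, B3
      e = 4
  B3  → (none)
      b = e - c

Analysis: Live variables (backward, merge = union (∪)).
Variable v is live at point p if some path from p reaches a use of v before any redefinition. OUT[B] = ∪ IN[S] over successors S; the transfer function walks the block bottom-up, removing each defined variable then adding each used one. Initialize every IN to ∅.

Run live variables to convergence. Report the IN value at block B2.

Per-block solution:
  B0:   IN={a, f}   OUT={a, c, f}
  B1:   IN={a, c, f}   OUT={a, c, f}
  B2:   IN={a, c, f}   OUT={a, c, e, f}
  B3:   IN={c, e}   OUT={}

Merge at B2: OUT[B2] = IN[B0] ⊔ IN[B3] = {a, c, e, f}
Applying B2's transfer function to that OUT value gives IN[B2] (row B2 above).

Answer: {a, c, f}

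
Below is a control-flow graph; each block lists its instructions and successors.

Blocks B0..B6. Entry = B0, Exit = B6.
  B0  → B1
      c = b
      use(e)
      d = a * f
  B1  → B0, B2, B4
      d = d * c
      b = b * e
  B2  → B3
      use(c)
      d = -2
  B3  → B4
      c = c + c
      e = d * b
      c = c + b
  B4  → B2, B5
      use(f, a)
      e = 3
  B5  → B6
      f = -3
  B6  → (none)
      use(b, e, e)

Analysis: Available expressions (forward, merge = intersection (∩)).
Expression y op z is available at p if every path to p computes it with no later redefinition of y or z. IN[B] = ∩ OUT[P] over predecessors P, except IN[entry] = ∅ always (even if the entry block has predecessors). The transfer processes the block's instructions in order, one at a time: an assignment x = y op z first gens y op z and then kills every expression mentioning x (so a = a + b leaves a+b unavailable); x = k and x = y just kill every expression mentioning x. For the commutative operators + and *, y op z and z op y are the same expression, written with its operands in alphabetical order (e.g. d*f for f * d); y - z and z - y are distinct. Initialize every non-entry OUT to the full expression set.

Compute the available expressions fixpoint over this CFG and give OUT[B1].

Answer: {a*f}

Derivation:
Per-block solution:
  B0:  IN={}  OUT={a*f}
  B1:  IN={a*f}  OUT={a*f}
  B2:  IN={a*f}  OUT={a*f}
  B3:  IN={a*f}  OUT={a*f, b*d}
  B4:  IN={a*f}  OUT={a*f}
  B5:  IN={a*f}  OUT={}
  B6:  IN={}  OUT={}

Merge at B1: IN[B1] = OUT[B0] = {a*f}
Applying B1's transfer function to that IN value gives OUT[B1] (row B1 above).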